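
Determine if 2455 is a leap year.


Rules: divisible by 4 AND (not by 100 OR by 400)
2455 ÷ 4 = 613 remainder 3 → not divisible by 4
Not divisible by 4 → not a leap year

No


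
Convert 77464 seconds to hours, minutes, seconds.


Hours: 77464 ÷ 3600 = 21 remainder 1864
Minutes: 1864 ÷ 60 = 31 remainder 4
Seconds: 4

21h 31m 4s


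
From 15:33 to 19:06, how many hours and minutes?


3h 33m

End time in minutes: 19×60 + 6 = 1146
Start time in minutes: 15×60 + 33 = 933
Difference = 1146 - 933 = 213 minutes
= 3 hours 33 minutes


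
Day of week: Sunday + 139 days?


Start: Sunday (index 6)
(6 + 139) mod 7
= 145 mod 7
= 5
Index 5 → Saturday

Saturday


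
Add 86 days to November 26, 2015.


Start: November 26, 2015
Add 86 days
November 26 → December 1: 30 - 26 + 1 = 5 days (86 - 5 = 81 left)
December 1 → January 1: 31 - 1 + 1 = 31 days (81 - 31 = 50 left)
January 1 → February 1: 31 - 1 + 1 = 31 days (50 - 31 = 19 left)
February 1 + 19 = February 20, 2016

February 20, 2016


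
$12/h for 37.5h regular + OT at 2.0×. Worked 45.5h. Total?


$642.00

Regular: 37.5h × $12 = $450.00
Overtime: 45.5 - 37.5 = 8.0h
OT pay: 8.0h × $12 × 2.0 = $192.00
Total = $450.00 + $192.00 = $642.00


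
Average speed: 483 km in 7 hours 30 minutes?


Distance: 483 km
Time: 7h 30m = 450 min = 450/60 = 15/2 hours
Speed = 483 ÷ (15/2) = 483 × 2 / 15 = 966/15 = 64.4 km/h

64.4 km/h


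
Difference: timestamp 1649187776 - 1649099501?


Difference = 1649187776 - 1649099501 = 88275 seconds
In hours: 88275 / 3600 ≈ 24.5
In days: 88275 / 86400 ≈ 1.02

88275 seconds (24.5 hours / 1.02 days)


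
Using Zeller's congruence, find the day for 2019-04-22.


Zeller's congruence:
q=22, m=4, k=19, j=20
h = (22 + ⌊13×5/5⌋ + 19 + ⌊19/4⌋ + ⌊20/4⌋ - 2×20) mod 7
= (22 + 13 + 19 + 4 + 5 - 40) mod 7
= 23 mod 7 = 2
h=2 → Monday

Monday


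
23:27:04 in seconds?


Hours: 23 × 3600 = 82800
Minutes: 27 × 60 = 1620
Seconds: 4
Total = 82800 + 1620 + 4 = 84424

84424 seconds


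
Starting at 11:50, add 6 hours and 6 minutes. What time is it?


17:56

Start: 710 minutes from midnight
Add: 366 minutes
Total: 1076 minutes
Hours: 1076 ÷ 60 = 17 remainder 56


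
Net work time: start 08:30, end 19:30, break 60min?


10h 0m (600 minutes)

Total time = (19×60+30) - (8×60+30)
= 1170 - 510 = 660 min
Minus break: 660 - 60 = 600 min
= 10h 0m


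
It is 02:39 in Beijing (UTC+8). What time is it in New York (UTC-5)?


Time difference = UTC-5 - UTC+8 = -13 hours
New hour = (2 -13) mod 24
= -11 mod 24 = 13
Minutes unchanged → 13:39; -11 < 0 → previous day

13:39 (previous day)


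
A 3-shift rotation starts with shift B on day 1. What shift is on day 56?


Shift C

Shifts: A, B, C
Start: B (index 1)
Day 56: (1 + 56 - 1) mod 3
= 56 mod 3
= 2
Index 2 → shift C


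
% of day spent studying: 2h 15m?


9.4%

Time: 135 minutes
Day: 1440 minutes
Percentage = (135/1440) × 100 ≈ 9.4%


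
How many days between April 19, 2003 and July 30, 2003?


From April 19, 2003 to July 30, 2003
Rest of April 2003: 30 - 19 = 11
Full months: May 31, June 30
Days into July 2003: 30
Total = 11 + 31 + 30 + 30 = 102 days

102 days


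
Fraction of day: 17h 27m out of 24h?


0.7271 (72.71%)

Total minutes: 17×60 + 27 = 1047
Day = 24×60 = 1440 minutes
Fraction = 1047/1440 ≈ 0.7271
As a percentage: 1047/1440 × 100 ≈ 72.71%


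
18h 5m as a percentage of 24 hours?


0.7535 (75.35%)

Total minutes: 18×60 + 5 = 1085
Day = 24×60 = 1440 minutes
Fraction = 1085/1440 ≈ 0.7535
As a percentage: 1085/1440 × 100 ≈ 75.35%


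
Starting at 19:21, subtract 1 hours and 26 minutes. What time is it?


Start: 1161 minutes from midnight
Subtract: 86 minutes
Remaining: 1161 - 86 = 1075
Hours: 17, Minutes: 55

17:55


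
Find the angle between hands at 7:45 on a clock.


Hour hand = 7×30 + 45×0.5 = 232.5°
Minute hand = 45×6 = 270°
Difference = |232.5 - 270| = 37.5°

37.5°


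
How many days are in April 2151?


30 days

Month: April (month 4)
April has 30 days


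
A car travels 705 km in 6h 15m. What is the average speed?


112.8 km/h

Distance: 705 km
Time: 6h 15m = 375 min = 375/60 = 25/4 hours
Speed = 705 ÷ (25/4) = 705 × 4 / 25 = 2820/25 = 112.8 km/h


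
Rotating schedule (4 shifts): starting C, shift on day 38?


Shifts: A, B, C, D
Start: C (index 2)
Day 38: (2 + 38 - 1) mod 4
= 39 mod 4
= 3
Index 3 → shift D

Shift D


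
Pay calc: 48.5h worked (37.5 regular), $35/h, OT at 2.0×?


Regular: 37.5h × $35 = $1312.50
Overtime: 48.5 - 37.5 = 11.0h
OT pay: 11.0h × $35 × 2.0 = $770.00
Total = $1312.50 + $770.00 = $2082.50

$2082.50


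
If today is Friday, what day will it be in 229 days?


Wednesday

Start: Friday (index 4)
(4 + 229) mod 7
= 233 mod 7
= 2
Index 2 → Wednesday


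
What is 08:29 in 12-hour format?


8:29 AM

Hour: 8
8 < 12 → AM


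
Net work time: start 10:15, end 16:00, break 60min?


Total time = (16×60+0) - (10×60+15)
= 960 - 615 = 345 min
Minus break: 345 - 60 = 285 min
= 4h 45m

4h 45m (285 minutes)


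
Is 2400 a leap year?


Rules: divisible by 4 AND (not by 100 OR by 400)
2400 ÷ 4 = 600 exactly → divisible by 4
2400 ÷ 100 = 24 exactly → divisible by 100
2400 ÷ 400 = 6 exactly → divisible by 400
Divisible by 400 → leap year

Yes


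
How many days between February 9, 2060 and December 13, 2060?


From February 9, 2060 to December 13, 2060
Rest of February 2060: 29 - 9 = 20
Full months: March 31, April 30, May 31, June 30, July 31, August 31, September 30, October 31, November 30
Days into December 2060: 13
Total = 20 + 31 + 30 + 31 + 30 + 31 + 31 + 30 + 31 + 30 + 13 = 308 days

308 days


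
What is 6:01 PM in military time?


18:01

Input: 6:01 PM
PM: 6 + 12 = 18


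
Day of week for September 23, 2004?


Zeller's congruence:
q=23, m=9, k=4, j=20
h = (23 + ⌊13×10/5⌋ + 4 + ⌊4/4⌋ + ⌊20/4⌋ - 2×20) mod 7
= (23 + 26 + 4 + 1 + 5 - 40) mod 7
= 19 mod 7 = 5
h=5 → Thursday

Thursday


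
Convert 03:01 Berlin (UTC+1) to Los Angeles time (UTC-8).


Time difference = UTC-8 - UTC+1 = -9 hours
New hour = (3 -9) mod 24
= -6 mod 24 = 18
Minutes unchanged → 18:01; -6 < 0 → previous day

18:01 (previous day)


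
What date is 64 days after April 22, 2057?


June 25, 2057

Start: April 22, 2057
Add 64 days
April 22 → May 1: 30 - 22 + 1 = 9 days (64 - 9 = 55 left)
May 1 → June 1: 31 - 1 + 1 = 31 days (55 - 31 = 24 left)
June 1 + 24 = June 25, 2057


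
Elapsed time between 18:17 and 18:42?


0h 25m

End time in minutes: 18×60 + 42 = 1122
Start time in minutes: 18×60 + 17 = 1097
Difference = 1122 - 1097 = 25 minutes
= 0 hours 25 minutes


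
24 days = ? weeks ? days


Weeks: 24 ÷ 7 = 3 remainder 3

3 weeks 3 days


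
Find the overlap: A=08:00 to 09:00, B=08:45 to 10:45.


15 minutes

Meeting A: 480-540 (in minutes from midnight)
Meeting B: 525-645
Overlap start = max(480, 525) = 525
Overlap end = min(540, 645) = 540
Overlap = max(0, 540 - 525) = 15 min


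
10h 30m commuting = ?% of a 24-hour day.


43.8%

Time: 630 minutes
Day: 1440 minutes
Percentage = (630/1440) × 100 ≈ 43.8%


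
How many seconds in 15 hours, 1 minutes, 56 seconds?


Hours: 15 × 3600 = 54000
Minutes: 1 × 60 = 60
Seconds: 56
Total = 54000 + 60 + 56 = 54116

54116 seconds


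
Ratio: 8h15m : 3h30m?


33:14 (2.36)

Duration 1: 495 minutes
Duration 2: 210 minutes
Ratio = 495:210
GCD = 15
Simplified = 33:14
As a decimal: 33/14 ≈ 2.36


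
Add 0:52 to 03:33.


04:25

Start: 213 minutes from midnight
Add: 52 minutes
Total: 265 minutes
Hours: 265 ÷ 60 = 4 remainder 25


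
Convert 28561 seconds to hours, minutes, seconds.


7h 56m 1s

Hours: 28561 ÷ 3600 = 7 remainder 3361
Minutes: 3361 ÷ 60 = 56 remainder 1
Seconds: 1


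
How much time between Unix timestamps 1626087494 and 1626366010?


278516 seconds (77.4 hours / 3.22 days)

Difference = 1626366010 - 1626087494 = 278516 seconds
In hours: 278516 / 3600 ≈ 77.4
In days: 278516 / 86400 ≈ 3.22


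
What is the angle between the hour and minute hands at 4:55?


177.5°

Hour hand = 4×30 + 55×0.5 = 147.5°
Minute hand = 55×6 = 330°
Difference = |147.5 - 330| = 182.5°
Since > 180°: 360 - 182.5 = 177.5°


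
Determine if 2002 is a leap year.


Rules: divisible by 4 AND (not by 100 OR by 400)
2002 ÷ 4 = 500 remainder 2 → not divisible by 4
Not divisible by 4 → not a leap year

No


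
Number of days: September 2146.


30 days

Month: September (month 9)
September has 30 days


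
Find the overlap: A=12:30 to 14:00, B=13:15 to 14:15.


45 minutes

Meeting A: 750-840 (in minutes from midnight)
Meeting B: 795-855
Overlap start = max(750, 795) = 795
Overlap end = min(840, 855) = 840
Overlap = max(0, 840 - 795) = 45 min


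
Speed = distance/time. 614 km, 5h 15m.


117.0 km/h

Distance: 614 km
Time: 5h 15m = 315 min = 315/60 = 21/4 hours
Speed = 614 ÷ (21/4) = 614 × 4 / 21 = 2456/21 ≈ 117.0 km/h


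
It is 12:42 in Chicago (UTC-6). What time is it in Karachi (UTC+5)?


23:42

Time difference = UTC+5 - UTC-6 = +11 hours
New hour = (12 + 11) mod 24
= 23 mod 24 = 23
Minutes unchanged → 23:42


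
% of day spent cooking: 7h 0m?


Time: 420 minutes
Day: 1440 minutes
Percentage = (420/1440) × 100 ≈ 29.2%

29.2%


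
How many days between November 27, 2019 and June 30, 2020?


From November 27, 2019 to June 30, 2020
Rest of November 2019: 30 - 27 = 3
Full months: December 31, January 31, February 2020 29, March 31, April 30, May 31
Days into June 2020: 30
Total = 3 + 31 + 31 + 29 + 31 + 30 + 31 + 30 = 216 days

216 days


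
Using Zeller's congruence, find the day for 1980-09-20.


Saturday

Zeller's congruence:
q=20, m=9, k=80, j=19
h = (20 + ⌊13×10/5⌋ + 80 + ⌊80/4⌋ + ⌊19/4⌋ - 2×19) mod 7
= (20 + 26 + 80 + 20 + 4 - 38) mod 7
= 112 mod 7 = 0
h=0 → Saturday


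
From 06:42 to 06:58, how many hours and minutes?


End time in minutes: 6×60 + 58 = 418
Start time in minutes: 6×60 + 42 = 402
Difference = 418 - 402 = 16 minutes
= 0 hours 16 minutes

0h 16m


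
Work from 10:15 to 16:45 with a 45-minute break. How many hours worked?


5h 45m (345 minutes)

Total time = (16×60+45) - (10×60+15)
= 1005 - 615 = 390 min
Minus break: 390 - 45 = 345 min
= 5h 45m


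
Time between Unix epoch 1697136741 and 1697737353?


Difference = 1697737353 - 1697136741 = 600612 seconds
In hours: 600612 / 3600 ≈ 166.8
In days: 600612 / 86400 ≈ 6.95

600612 seconds (166.8 hours / 6.95 days)


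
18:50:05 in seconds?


Hours: 18 × 3600 = 64800
Minutes: 50 × 60 = 3000
Seconds: 5
Total = 64800 + 3000 + 5 = 67805

67805 seconds


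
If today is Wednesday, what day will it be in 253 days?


Start: Wednesday (index 2)
(2 + 253) mod 7
= 255 mod 7
= 3
Index 3 → Thursday

Thursday


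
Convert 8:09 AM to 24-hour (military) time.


Input: 8:09 AM
AM hour stays: 8

08:09


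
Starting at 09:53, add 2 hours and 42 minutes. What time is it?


Start: 593 minutes from midnight
Add: 162 minutes
Total: 755 minutes
Hours: 755 ÷ 60 = 12 remainder 35

12:35


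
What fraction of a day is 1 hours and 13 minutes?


Total minutes: 1×60 + 13 = 73
Day = 24×60 = 1440 minutes
Fraction = 73/1440 ≈ 0.0507
As a percentage: 73/1440 × 100 ≈ 5.07%

0.0507 (5.07%)


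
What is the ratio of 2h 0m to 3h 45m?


Duration 1: 120 minutes
Duration 2: 225 minutes
Ratio = 120:225
GCD = 15
Simplified = 8:15
As a decimal: 8/15 ≈ 0.53

8:15 (0.53)


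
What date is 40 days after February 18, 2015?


March 30, 2015

Start: February 18, 2015
Add 40 days
February 18 → March 1: 28 - 18 + 1 = 11 days (40 - 11 = 29 left)
March 1 + 29 = March 30, 2015


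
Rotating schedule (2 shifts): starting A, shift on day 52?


Shifts: A, B
Start: A (index 0)
Day 52: (0 + 52 - 1) mod 2
= 51 mod 2
= 1
Index 1 → shift B

Shift B


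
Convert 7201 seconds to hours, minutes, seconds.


2h 0m 1s

Hours: 7201 ÷ 3600 = 2 remainder 1
Minutes: 1 ÷ 60 = 0 remainder 1
Seconds: 1


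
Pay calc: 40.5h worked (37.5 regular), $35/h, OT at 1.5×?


Regular: 37.5h × $35 = $1312.50
Overtime: 40.5 - 37.5 = 3.0h
OT pay: 3.0h × $35 × 1.5 = $157.50
Total = $1312.50 + $157.50 = $1470.00

$1470.00


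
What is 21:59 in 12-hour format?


Hour: 21
21 - 12 = 9 → PM

9:59 PM


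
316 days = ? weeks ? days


Weeks: 316 ÷ 7 = 45 remainder 1

45 weeks 1 days


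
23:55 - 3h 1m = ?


Start: 1435 minutes from midnight
Subtract: 181 minutes
Remaining: 1435 - 181 = 1254
Hours: 20, Minutes: 54

20:54


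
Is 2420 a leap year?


Rules: divisible by 4 AND (not by 100 OR by 400)
2420 ÷ 4 = 605 exactly → divisible by 4
2420 ÷ 100 = 24 remainder 20 → not divisible by 100
Divisible by 4 but not by 100 → leap year

Yes


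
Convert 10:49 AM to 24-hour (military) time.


Input: 10:49 AM
AM hour stays: 10

10:49


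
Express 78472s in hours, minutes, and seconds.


21h 47m 52s

Hours: 78472 ÷ 3600 = 21 remainder 2872
Minutes: 2872 ÷ 60 = 47 remainder 52
Seconds: 52


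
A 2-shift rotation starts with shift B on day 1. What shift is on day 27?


Shifts: A, B
Start: B (index 1)
Day 27: (1 + 27 - 1) mod 2
= 27 mod 2
= 1
Index 1 → shift B

Shift B


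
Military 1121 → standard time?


Hour: 11
11 < 12 → AM

11:21 AM


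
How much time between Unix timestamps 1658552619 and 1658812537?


Difference = 1658812537 - 1658552619 = 259918 seconds
In hours: 259918 / 3600 ≈ 72.2
In days: 259918 / 86400 ≈ 3.01

259918 seconds (72.2 hours / 3.01 days)


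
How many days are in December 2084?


Month: December (month 12)
December has 31 days

31 days


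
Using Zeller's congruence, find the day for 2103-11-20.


Tuesday

Zeller's congruence:
q=20, m=11, k=3, j=21
h = (20 + ⌊13×12/5⌋ + 3 + ⌊3/4⌋ + ⌊21/4⌋ - 2×21) mod 7
= (20 + 31 + 3 + 0 + 5 - 42) mod 7
= 17 mod 7 = 3
h=3 → Tuesday


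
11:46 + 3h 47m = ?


15:33

Start: 706 minutes from midnight
Add: 227 minutes
Total: 933 minutes
Hours: 933 ÷ 60 = 15 remainder 33


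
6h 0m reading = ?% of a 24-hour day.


Time: 360 minutes
Day: 1440 minutes
Percentage = (360/1440) × 100 = 25.0%

25.0%


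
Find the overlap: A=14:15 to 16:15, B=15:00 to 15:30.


Meeting A: 855-975 (in minutes from midnight)
Meeting B: 900-930
Overlap start = max(855, 900) = 900
Overlap end = min(975, 930) = 930
Overlap = max(0, 930 - 900) = 30 min

30 minutes


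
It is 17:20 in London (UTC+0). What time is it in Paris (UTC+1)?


18:20

Time difference = UTC+1 - UTC+0 = +1 hours
New hour = (17 + 1) mod 24
= 18 mod 24 = 18
Minutes unchanged → 18:20


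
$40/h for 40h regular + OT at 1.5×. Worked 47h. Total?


Regular: 40h × $40 = $1600.00
Overtime: 47 - 40 = 7h
OT pay: 7h × $40 × 1.5 = $420.00
Total = $1600.00 + $420.00 = $2020.00

$2020.00


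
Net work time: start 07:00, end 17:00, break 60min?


9h 0m (540 minutes)

Total time = (17×60+0) - (7×60+0)
= 1020 - 420 = 600 min
Minus break: 600 - 60 = 540 min
= 9h 0m


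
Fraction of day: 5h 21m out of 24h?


Total minutes: 5×60 + 21 = 321
Day = 24×60 = 1440 minutes
Fraction = 321/1440 ≈ 0.2229
As a percentage: 321/1440 × 100 ≈ 22.29%

0.2229 (22.29%)


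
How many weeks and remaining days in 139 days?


19 weeks 6 days

Weeks: 139 ÷ 7 = 19 remainder 6


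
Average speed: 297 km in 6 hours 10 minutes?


48.2 km/h

Distance: 297 km
Time: 6h 10m = 370 min = 370/60 = 37/6 hours
Speed = 297 ÷ (37/6) = 297 × 6 / 37 = 1782/37 ≈ 48.2 km/h


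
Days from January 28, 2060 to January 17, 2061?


From January 28, 2060 to January 17, 2061
Rest of January 2060: 31 - 28 = 3
Full months: February 2060 29, March 31, April 30, May 31, June 30, July 31, August 31, September 30, October 31, November 30, December 31
Days into January 2061: 17
Total = 3 + 29 + 31 + 30 + 31 + 30 + 31 + 31 + 30 + 31 + 30 + 31 + 17 = 355 days

355 days


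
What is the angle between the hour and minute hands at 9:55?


Hour hand = 9×30 + 55×0.5 = 297.5°
Minute hand = 55×6 = 330°
Difference = |297.5 - 330| = 32.5°

32.5°


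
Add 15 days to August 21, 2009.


Start: August 21, 2009
Add 15 days
August 21 → September 1: 31 - 21 + 1 = 11 days (15 - 11 = 4 left)
September 1 + 4 = September 5, 2009

September 5, 2009


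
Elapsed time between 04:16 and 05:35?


1h 19m

End time in minutes: 5×60 + 35 = 335
Start time in minutes: 4×60 + 16 = 256
Difference = 335 - 256 = 79 minutes
= 1 hours 19 minutes


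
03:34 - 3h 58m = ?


23:36

Start: 214 minutes from midnight
Subtract: 238 minutes
Remaining: 214 - 238 = -24
Negative → add 24×60 = 1416
Hours: 23, Minutes: 36


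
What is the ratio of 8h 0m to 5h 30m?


16:11 (1.45)

Duration 1: 480 minutes
Duration 2: 330 minutes
Ratio = 480:330
GCD = 30
Simplified = 16:11
As a decimal: 16/11 ≈ 1.45


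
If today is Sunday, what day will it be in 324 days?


Tuesday

Start: Sunday (index 6)
(6 + 324) mod 7
= 330 mod 7
= 1
Index 1 → Tuesday


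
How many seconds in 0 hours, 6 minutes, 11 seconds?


Hours: 0 × 3600 = 0
Minutes: 6 × 60 = 360
Seconds: 11
Total = 0 + 360 + 11 = 371

371 seconds


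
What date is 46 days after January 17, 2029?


March 4, 2029

Start: January 17, 2029
Add 46 days
January 17 → February 1: 31 - 17 + 1 = 15 days (46 - 15 = 31 left)
February 1 → March 1: 28 - 1 + 1 = 28 days (31 - 28 = 3 left)
March 1 + 3 = March 4, 2029


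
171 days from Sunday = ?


Wednesday

Start: Sunday (index 6)
(6 + 171) mod 7
= 177 mod 7
= 2
Index 2 → Wednesday


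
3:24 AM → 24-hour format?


03:24

Input: 3:24 AM
AM hour stays: 3


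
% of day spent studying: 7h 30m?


Time: 450 minutes
Day: 1440 minutes
Percentage = (450/1440) × 100 ≈ 31.3%

31.3%


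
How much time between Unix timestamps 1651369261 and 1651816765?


Difference = 1651816765 - 1651369261 = 447504 seconds
In hours: 447504 / 3600 ≈ 124.3
In days: 447504 / 86400 ≈ 5.18

447504 seconds (124.3 hours / 5.18 days)


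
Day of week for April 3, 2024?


Zeller's congruence:
q=3, m=4, k=24, j=20
h = (3 + ⌊13×5/5⌋ + 24 + ⌊24/4⌋ + ⌊20/4⌋ - 2×20) mod 7
= (3 + 13 + 24 + 6 + 5 - 40) mod 7
= 11 mod 7 = 4
h=4 → Wednesday

Wednesday


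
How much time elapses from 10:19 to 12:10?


End time in minutes: 12×60 + 10 = 730
Start time in minutes: 10×60 + 19 = 619
Difference = 730 - 619 = 111 minutes
= 1 hours 51 minutes

1h 51m


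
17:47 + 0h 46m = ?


Start: 1067 minutes from midnight
Add: 46 minutes
Total: 1113 minutes
Hours: 1113 ÷ 60 = 18 remainder 33

18:33


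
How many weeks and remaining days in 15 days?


2 weeks 1 days

Weeks: 15 ÷ 7 = 2 remainder 1


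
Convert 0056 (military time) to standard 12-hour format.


Hour: 0
0 → 12 AM (midnight)

12:56 AM


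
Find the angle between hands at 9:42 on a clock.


39.0°

Hour hand = 9×30 + 42×0.5 = 291.0°
Minute hand = 42×6 = 252°
Difference = |291.0 - 252| = 39.0°


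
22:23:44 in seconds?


Hours: 22 × 3600 = 79200
Minutes: 23 × 60 = 1380
Seconds: 44
Total = 79200 + 1380 + 44 = 80624

80624 seconds


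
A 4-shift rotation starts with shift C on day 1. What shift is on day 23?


Shift A

Shifts: A, B, C, D
Start: C (index 2)
Day 23: (2 + 23 - 1) mod 4
= 24 mod 4
= 0
Index 0 → shift A


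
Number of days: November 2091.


30 days

Month: November (month 11)
November has 30 days


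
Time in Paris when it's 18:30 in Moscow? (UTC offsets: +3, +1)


16:30

Time difference = UTC+1 - UTC+3 = -2 hours
New hour = (18 -2) mod 24
= 16 mod 24 = 16
Minutes unchanged → 16:30


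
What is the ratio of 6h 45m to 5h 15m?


Duration 1: 405 minutes
Duration 2: 315 minutes
Ratio = 405:315
GCD = 45
Simplified = 9:7
As a decimal: 9/7 ≈ 1.29

9:7 (1.29)


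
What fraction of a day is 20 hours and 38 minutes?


Total minutes: 20×60 + 38 = 1238
Day = 24×60 = 1440 minutes
Fraction = 1238/1440 ≈ 0.8597
As a percentage: 1238/1440 × 100 ≈ 85.97%

0.8597 (85.97%)


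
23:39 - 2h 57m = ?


20:42

Start: 1419 minutes from midnight
Subtract: 177 minutes
Remaining: 1419 - 177 = 1242
Hours: 20, Minutes: 42


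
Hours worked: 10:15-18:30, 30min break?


Total time = (18×60+30) - (10×60+15)
= 1110 - 615 = 495 min
Minus break: 495 - 30 = 465 min
= 7h 45m

7h 45m (465 minutes)


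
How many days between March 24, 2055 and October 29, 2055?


From March 24, 2055 to October 29, 2055
Rest of March 2055: 31 - 24 = 7
Full months: April 30, May 31, June 30, July 31, August 31, September 30
Days into October 2055: 29
Total = 7 + 30 + 31 + 30 + 31 + 31 + 30 + 29 = 219 days

219 days


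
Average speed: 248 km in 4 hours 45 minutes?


Distance: 248 km
Time: 4h 45m = 285 min = 285/60 = 19/4 hours
Speed = 248 ÷ (19/4) = 248 × 4 / 19 = 992/19 ≈ 52.2 km/h

52.2 km/h


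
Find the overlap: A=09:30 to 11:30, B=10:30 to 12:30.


Meeting A: 570-690 (in minutes from midnight)
Meeting B: 630-750
Overlap start = max(570, 630) = 630
Overlap end = min(690, 750) = 690
Overlap = max(0, 690 - 630) = 60 min

60 minutes


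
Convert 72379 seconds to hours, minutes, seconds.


Hours: 72379 ÷ 3600 = 20 remainder 379
Minutes: 379 ÷ 60 = 6 remainder 19
Seconds: 19

20h 6m 19s


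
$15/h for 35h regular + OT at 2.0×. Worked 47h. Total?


$885.00

Regular: 35h × $15 = $525.00
Overtime: 47 - 35 = 12h
OT pay: 12h × $15 × 2.0 = $360.00
Total = $525.00 + $360.00 = $885.00


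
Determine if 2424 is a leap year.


Yes

Rules: divisible by 4 AND (not by 100 OR by 400)
2424 ÷ 4 = 606 exactly → divisible by 4
2424 ÷ 100 = 24 remainder 24 → not divisible by 100
Divisible by 4 but not by 100 → leap year


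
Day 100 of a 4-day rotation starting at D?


Shifts: A, B, C, D
Start: D (index 3)
Day 100: (3 + 100 - 1) mod 4
= 102 mod 4
= 2
Index 2 → shift C

Shift C


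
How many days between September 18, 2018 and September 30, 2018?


From September 18, 2018 to September 30, 2018
Same month: 30 - 18 = 12 days

12 days


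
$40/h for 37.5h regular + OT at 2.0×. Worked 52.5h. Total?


$2700.00

Regular: 37.5h × $40 = $1500.00
Overtime: 52.5 - 37.5 = 15.0h
OT pay: 15.0h × $40 × 2.0 = $1200.00
Total = $1500.00 + $1200.00 = $2700.00


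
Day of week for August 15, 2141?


Zeller's congruence:
q=15, m=8, k=41, j=21
h = (15 + ⌊13×9/5⌋ + 41 + ⌊41/4⌋ + ⌊21/4⌋ - 2×21) mod 7
= (15 + 23 + 41 + 10 + 5 - 42) mod 7
= 52 mod 7 = 3
h=3 → Tuesday

Tuesday


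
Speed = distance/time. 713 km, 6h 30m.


Distance: 713 km
Time: 6h 30m = 390 min = 390/60 = 13/2 hours
Speed = 713 ÷ (13/2) = 713 × 2 / 13 = 1426/13 ≈ 109.7 km/h

109.7 km/h


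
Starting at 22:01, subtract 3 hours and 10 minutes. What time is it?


18:51

Start: 1321 minutes from midnight
Subtract: 190 minutes
Remaining: 1321 - 190 = 1131
Hours: 18, Minutes: 51


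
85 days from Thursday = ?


Start: Thursday (index 3)
(3 + 85) mod 7
= 88 mod 7
= 4
Index 4 → Friday

Friday


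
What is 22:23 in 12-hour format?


10:23 PM

Hour: 22
22 - 12 = 10 → PM


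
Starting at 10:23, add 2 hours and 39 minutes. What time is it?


Start: 623 minutes from midnight
Add: 159 minutes
Total: 782 minutes
Hours: 782 ÷ 60 = 13 remainder 2

13:02


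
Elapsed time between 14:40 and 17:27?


2h 47m

End time in minutes: 17×60 + 27 = 1047
Start time in minutes: 14×60 + 40 = 880
Difference = 1047 - 880 = 167 minutes
= 2 hours 47 minutes


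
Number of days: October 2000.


Month: October (month 10)
October has 31 days

31 days


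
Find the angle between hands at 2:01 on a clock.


54.5°

Hour hand = 2×30 + 1×0.5 = 60.5°
Minute hand = 1×6 = 6°
Difference = |60.5 - 6| = 54.5°


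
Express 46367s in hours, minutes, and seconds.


12h 52m 47s

Hours: 46367 ÷ 3600 = 12 remainder 3167
Minutes: 3167 ÷ 60 = 52 remainder 47
Seconds: 47


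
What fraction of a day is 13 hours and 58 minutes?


Total minutes: 13×60 + 58 = 838
Day = 24×60 = 1440 minutes
Fraction = 838/1440 ≈ 0.5819
As a percentage: 838/1440 × 100 ≈ 58.19%

0.5819 (58.19%)


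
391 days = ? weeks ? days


55 weeks 6 days

Weeks: 391 ÷ 7 = 55 remainder 6


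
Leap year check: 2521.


No

Rules: divisible by 4 AND (not by 100 OR by 400)
2521 ÷ 4 = 630 remainder 1 → not divisible by 4
Not divisible by 4 → not a leap year


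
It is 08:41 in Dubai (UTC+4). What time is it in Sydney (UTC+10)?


Time difference = UTC+10 - UTC+4 = +6 hours
New hour = (8 + 6) mod 24
= 14 mod 24 = 14
Minutes unchanged → 14:41

14:41


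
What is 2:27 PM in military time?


14:27

Input: 2:27 PM
PM: 2 + 12 = 14


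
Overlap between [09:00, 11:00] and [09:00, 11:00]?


120 minutes

Meeting A: 540-660 (in minutes from midnight)
Meeting B: 540-660
Overlap start = max(540, 540) = 540
Overlap end = min(660, 660) = 660
Overlap = max(0, 660 - 540) = 120 min


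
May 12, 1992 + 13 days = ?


May 25, 1992

Start: May 12, 1992
Add 13 days
May 12 + 13 = May 25, 1992


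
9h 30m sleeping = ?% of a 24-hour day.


39.6%

Time: 570 minutes
Day: 1440 minutes
Percentage = (570/1440) × 100 ≈ 39.6%


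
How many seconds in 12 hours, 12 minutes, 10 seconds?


Hours: 12 × 3600 = 43200
Minutes: 12 × 60 = 720
Seconds: 10
Total = 43200 + 720 + 10 = 43930

43930 seconds


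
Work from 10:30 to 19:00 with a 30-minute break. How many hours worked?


Total time = (19×60+0) - (10×60+30)
= 1140 - 630 = 510 min
Minus break: 510 - 30 = 480 min
= 8h 0m

8h 0m (480 minutes)


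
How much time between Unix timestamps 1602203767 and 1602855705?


Difference = 1602855705 - 1602203767 = 651938 seconds
In hours: 651938 / 3600 ≈ 181.1
In days: 651938 / 86400 ≈ 7.55

651938 seconds (181.1 hours / 7.55 days)


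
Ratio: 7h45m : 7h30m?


Duration 1: 465 minutes
Duration 2: 450 minutes
Ratio = 465:450
GCD = 15
Simplified = 31:30
As a decimal: 31/30 ≈ 1.03

31:30 (1.03)


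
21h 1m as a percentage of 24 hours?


Total minutes: 21×60 + 1 = 1261
Day = 24×60 = 1440 minutes
Fraction = 1261/1440 ≈ 0.8757
As a percentage: 1261/1440 × 100 ≈ 87.57%

0.8757 (87.57%)


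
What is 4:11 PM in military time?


16:11

Input: 4:11 PM
PM: 4 + 12 = 16


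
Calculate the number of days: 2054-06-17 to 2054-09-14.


89 days

From June 17, 2054 to September 14, 2054
Rest of June 2054: 30 - 17 = 13
Full months: July 31, August 31
Days into September 2054: 14
Total = 13 + 31 + 31 + 14 = 89 days


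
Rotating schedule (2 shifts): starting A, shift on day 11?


Shift A

Shifts: A, B
Start: A (index 0)
Day 11: (0 + 11 - 1) mod 2
= 10 mod 2
= 0
Index 0 → shift A


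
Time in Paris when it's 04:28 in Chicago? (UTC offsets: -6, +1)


Time difference = UTC+1 - UTC-6 = +7 hours
New hour = (4 + 7) mod 24
= 11 mod 24 = 11
Minutes unchanged → 11:28

11:28


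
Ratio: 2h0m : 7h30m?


4:15 (0.27)

Duration 1: 120 minutes
Duration 2: 450 minutes
Ratio = 120:450
GCD = 30
Simplified = 4:15
As a decimal: 4/15 ≈ 0.27


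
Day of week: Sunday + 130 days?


Start: Sunday (index 6)
(6 + 130) mod 7
= 136 mod 7
= 3
Index 3 → Thursday

Thursday


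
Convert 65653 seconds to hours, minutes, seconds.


Hours: 65653 ÷ 3600 = 18 remainder 853
Minutes: 853 ÷ 60 = 14 remainder 13
Seconds: 13

18h 14m 13s


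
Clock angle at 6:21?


Hour hand = 6×30 + 21×0.5 = 190.5°
Minute hand = 21×6 = 126°
Difference = |190.5 - 126| = 64.5°

64.5°


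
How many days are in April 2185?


30 days

Month: April (month 4)
April has 30 days


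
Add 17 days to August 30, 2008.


Start: August 30, 2008
Add 17 days
August 30 → September 1: 31 - 30 + 1 = 2 days (17 - 2 = 15 left)
September 1 + 15 = September 16, 2008

September 16, 2008


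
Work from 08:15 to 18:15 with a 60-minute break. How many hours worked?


9h 0m (540 minutes)

Total time = (18×60+15) - (8×60+15)
= 1095 - 495 = 600 min
Minus break: 600 - 60 = 540 min
= 9h 0m


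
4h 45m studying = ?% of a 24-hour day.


19.8%

Time: 285 minutes
Day: 1440 minutes
Percentage = (285/1440) × 100 ≈ 19.8%


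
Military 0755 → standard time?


Hour: 7
7 < 12 → AM

7:55 AM


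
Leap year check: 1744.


Rules: divisible by 4 AND (not by 100 OR by 400)
1744 ÷ 4 = 436 exactly → divisible by 4
1744 ÷ 100 = 17 remainder 44 → not divisible by 100
Divisible by 4 but not by 100 → leap year

Yes


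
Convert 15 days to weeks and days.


2 weeks 1 days

Weeks: 15 ÷ 7 = 2 remainder 1


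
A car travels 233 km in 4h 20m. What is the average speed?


53.8 km/h

Distance: 233 km
Time: 4h 20m = 260 min = 260/60 = 13/3 hours
Speed = 233 ÷ (13/3) = 233 × 3 / 13 = 699/13 ≈ 53.8 km/h


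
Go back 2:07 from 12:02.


Start: 722 minutes from midnight
Subtract: 127 minutes
Remaining: 722 - 127 = 595
Hours: 9, Minutes: 55

09:55


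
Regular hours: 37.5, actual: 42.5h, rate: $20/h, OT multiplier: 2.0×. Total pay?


$950.00

Regular: 37.5h × $20 = $750.00
Overtime: 42.5 - 37.5 = 5.0h
OT pay: 5.0h × $20 × 2.0 = $200.00
Total = $750.00 + $200.00 = $950.00


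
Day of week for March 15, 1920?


Zeller's congruence:
q=15, m=3, k=20, j=19
h = (15 + ⌊13×4/5⌋ + 20 + ⌊20/4⌋ + ⌊19/4⌋ - 2×19) mod 7
= (15 + 10 + 20 + 5 + 4 - 38) mod 7
= 16 mod 7 = 2
h=2 → Monday

Monday


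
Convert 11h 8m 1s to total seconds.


Hours: 11 × 3600 = 39600
Minutes: 8 × 60 = 480
Seconds: 1
Total = 39600 + 480 + 1 = 40081

40081 seconds


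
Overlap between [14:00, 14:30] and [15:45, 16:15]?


0 minutes

Meeting A: 840-870 (in minutes from midnight)
Meeting B: 945-975
Overlap start = max(840, 945) = 945
Overlap end = min(870, 975) = 870
Overlap = max(0, 870 - 945) = 0 min


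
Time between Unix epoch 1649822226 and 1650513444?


Difference = 1650513444 - 1649822226 = 691218 seconds
In hours: 691218 / 3600 ≈ 192.0
In days: 691218 / 86400 ≈ 8.00

691218 seconds (192.0 hours / 8.00 days)


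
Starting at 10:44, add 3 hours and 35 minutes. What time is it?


14:19

Start: 644 minutes from midnight
Add: 215 minutes
Total: 859 minutes
Hours: 859 ÷ 60 = 14 remainder 19


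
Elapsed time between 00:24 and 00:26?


End time in minutes: 0×60 + 26 = 26
Start time in minutes: 0×60 + 24 = 24
Difference = 26 - 24 = 2 minutes
= 0 hours 2 minutes

0h 2m


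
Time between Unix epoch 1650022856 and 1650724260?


Difference = 1650724260 - 1650022856 = 701404 seconds
In hours: 701404 / 3600 ≈ 194.8
In days: 701404 / 86400 ≈ 8.12

701404 seconds (194.8 hours / 8.12 days)


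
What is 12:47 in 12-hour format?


12:47 PM

Hour: 12
12 → 12 PM (noon)


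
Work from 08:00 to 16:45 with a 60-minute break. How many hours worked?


Total time = (16×60+45) - (8×60+0)
= 1005 - 480 = 525 min
Minus break: 525 - 60 = 465 min
= 7h 45m

7h 45m (465 minutes)


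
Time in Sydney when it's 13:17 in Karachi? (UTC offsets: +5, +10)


Time difference = UTC+10 - UTC+5 = +5 hours
New hour = (13 + 5) mod 24
= 18 mod 24 = 18
Minutes unchanged → 18:17

18:17


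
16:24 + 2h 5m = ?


Start: 984 minutes from midnight
Add: 125 minutes
Total: 1109 minutes
Hours: 1109 ÷ 60 = 18 remainder 29

18:29


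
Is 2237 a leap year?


Rules: divisible by 4 AND (not by 100 OR by 400)
2237 ÷ 4 = 559 remainder 1 → not divisible by 4
Not divisible by 4 → not a leap year

No


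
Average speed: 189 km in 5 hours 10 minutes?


Distance: 189 km
Time: 5h 10m = 310 min = 310/60 = 31/6 hours
Speed = 189 ÷ (31/6) = 189 × 6 / 31 = 1134/31 ≈ 36.6 km/h

36.6 km/h


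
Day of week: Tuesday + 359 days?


Thursday

Start: Tuesday (index 1)
(1 + 359) mod 7
= 360 mod 7
= 3
Index 3 → Thursday


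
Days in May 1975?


Month: May (month 5)
May has 31 days

31 days


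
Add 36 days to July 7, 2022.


August 12, 2022

Start: July 7, 2022
Add 36 days
July 7 → August 1: 31 - 7 + 1 = 25 days (36 - 25 = 11 left)
August 1 + 11 = August 12, 2022


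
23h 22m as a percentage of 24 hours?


0.9736 (97.36%)

Total minutes: 23×60 + 22 = 1402
Day = 24×60 = 1440 minutes
Fraction = 1402/1440 ≈ 0.9736
As a percentage: 1402/1440 × 100 ≈ 97.36%


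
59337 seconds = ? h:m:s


16h 28m 57s

Hours: 59337 ÷ 3600 = 16 remainder 1737
Minutes: 1737 ÷ 60 = 28 remainder 57
Seconds: 57


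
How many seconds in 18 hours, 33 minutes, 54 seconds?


Hours: 18 × 3600 = 64800
Minutes: 33 × 60 = 1980
Seconds: 54
Total = 64800 + 1980 + 54 = 66834

66834 seconds


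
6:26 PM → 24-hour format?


18:26

Input: 6:26 PM
PM: 6 + 12 = 18


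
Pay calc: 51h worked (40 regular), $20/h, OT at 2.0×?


$1240.00

Regular: 40h × $20 = $800.00
Overtime: 51 - 40 = 11h
OT pay: 11h × $20 × 2.0 = $440.00
Total = $800.00 + $440.00 = $1240.00


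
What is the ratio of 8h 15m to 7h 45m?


33:31 (1.06)

Duration 1: 495 minutes
Duration 2: 465 minutes
Ratio = 495:465
GCD = 15
Simplified = 33:31
As a decimal: 33/31 ≈ 1.06


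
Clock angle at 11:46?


77.0°

Hour hand = 11×30 + 46×0.5 = 353.0°
Minute hand = 46×6 = 276°
Difference = |353.0 - 276| = 77.0°


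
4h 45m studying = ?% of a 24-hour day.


19.8%

Time: 285 minutes
Day: 1440 minutes
Percentage = (285/1440) × 100 ≈ 19.8%


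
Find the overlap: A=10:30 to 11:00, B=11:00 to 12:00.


Meeting A: 630-660 (in minutes from midnight)
Meeting B: 660-720
Overlap start = max(630, 660) = 660
Overlap end = min(660, 720) = 660
Overlap = max(0, 660 - 660) = 0 min

0 minutes


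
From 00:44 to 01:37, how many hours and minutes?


0h 53m

End time in minutes: 1×60 + 37 = 97
Start time in minutes: 0×60 + 44 = 44
Difference = 97 - 44 = 53 minutes
= 0 hours 53 minutes


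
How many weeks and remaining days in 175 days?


25 weeks 0 days

Weeks: 175 ÷ 7 = 25 remainder 0


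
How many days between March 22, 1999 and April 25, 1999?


From March 22, 1999 to April 25, 1999
Rest of March 1999: 31 - 22 = 9
Days into April 1999: 25
Total = 9 + 25 = 34 days

34 days


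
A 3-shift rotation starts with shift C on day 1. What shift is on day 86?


Shift A

Shifts: A, B, C
Start: C (index 2)
Day 86: (2 + 86 - 1) mod 3
= 87 mod 3
= 0
Index 0 → shift A


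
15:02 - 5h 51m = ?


Start: 902 minutes from midnight
Subtract: 351 minutes
Remaining: 902 - 351 = 551
Hours: 9, Minutes: 11

09:11


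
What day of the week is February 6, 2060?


Zeller's congruence:
q=6, m=14, k=59, j=20
h = (6 + ⌊13×15/5⌋ + 59 + ⌊59/4⌋ + ⌊20/4⌋ - 2×20) mod 7
= (6 + 39 + 59 + 14 + 5 - 40) mod 7
= 83 mod 7 = 6
h=6 → Friday

Friday


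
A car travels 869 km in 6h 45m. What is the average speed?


128.7 km/h

Distance: 869 km
Time: 6h 45m = 405 min = 405/60 = 27/4 hours
Speed = 869 ÷ (27/4) = 869 × 4 / 27 = 3476/27 ≈ 128.7 km/h


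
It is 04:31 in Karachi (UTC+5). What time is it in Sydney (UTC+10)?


Time difference = UTC+10 - UTC+5 = +5 hours
New hour = (4 + 5) mod 24
= 9 mod 24 = 9
Minutes unchanged → 09:31

09:31


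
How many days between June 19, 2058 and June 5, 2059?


From June 19, 2058 to June 5, 2059
Rest of June 2058: 30 - 19 = 11
Full months: July 31, August 31, September 30, October 31, November 30, December 31, January 31, February 2059 28, March 31, April 30, May 31
Days into June 2059: 5
Total = 11 + 31 + 31 + 30 + 31 + 30 + 31 + 31 + 28 + 31 + 30 + 31 + 5 = 351 days

351 days


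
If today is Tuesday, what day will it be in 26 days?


Sunday

Start: Tuesday (index 1)
(1 + 26) mod 7
= 27 mod 7
= 6
Index 6 → Sunday


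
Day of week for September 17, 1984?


Zeller's congruence:
q=17, m=9, k=84, j=19
h = (17 + ⌊13×10/5⌋ + 84 + ⌊84/4⌋ + ⌊19/4⌋ - 2×19) mod 7
= (17 + 26 + 84 + 21 + 4 - 38) mod 7
= 114 mod 7 = 2
h=2 → Monday

Monday


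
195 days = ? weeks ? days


27 weeks 6 days

Weeks: 195 ÷ 7 = 27 remainder 6


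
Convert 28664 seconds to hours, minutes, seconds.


Hours: 28664 ÷ 3600 = 7 remainder 3464
Minutes: 3464 ÷ 60 = 57 remainder 44
Seconds: 44

7h 57m 44s


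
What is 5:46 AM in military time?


Input: 5:46 AM
AM hour stays: 5

05:46


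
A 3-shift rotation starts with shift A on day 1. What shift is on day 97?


Shift A

Shifts: A, B, C
Start: A (index 0)
Day 97: (0 + 97 - 1) mod 3
= 96 mod 3
= 0
Index 0 → shift A


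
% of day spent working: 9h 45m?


40.6%

Time: 585 minutes
Day: 1440 minutes
Percentage = (585/1440) × 100 ≈ 40.6%


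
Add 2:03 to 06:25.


08:28

Start: 385 minutes from midnight
Add: 123 minutes
Total: 508 minutes
Hours: 508 ÷ 60 = 8 remainder 28


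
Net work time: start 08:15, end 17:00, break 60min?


Total time = (17×60+0) - (8×60+15)
= 1020 - 495 = 525 min
Minus break: 525 - 60 = 465 min
= 7h 45m

7h 45m (465 minutes)


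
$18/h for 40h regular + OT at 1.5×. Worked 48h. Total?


Regular: 40h × $18 = $720.00
Overtime: 48 - 40 = 8h
OT pay: 8h × $18 × 1.5 = $216.00
Total = $720.00 + $216.00 = $936.00

$936.00


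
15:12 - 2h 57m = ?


12:15

Start: 912 minutes from midnight
Subtract: 177 minutes
Remaining: 912 - 177 = 735
Hours: 12, Minutes: 15


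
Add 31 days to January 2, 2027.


Start: January 2, 2027
Add 31 days
January 2 → February 1: 31 - 2 + 1 = 30 days (31 - 30 = 1 left)
February 1 + 1 = February 2, 2027

February 2, 2027


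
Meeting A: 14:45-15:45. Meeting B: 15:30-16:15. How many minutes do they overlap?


Meeting A: 885-945 (in minutes from midnight)
Meeting B: 930-975
Overlap start = max(885, 930) = 930
Overlap end = min(945, 975) = 945
Overlap = max(0, 945 - 930) = 15 min

15 minutes


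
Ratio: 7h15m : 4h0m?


29:16 (1.81)

Duration 1: 435 minutes
Duration 2: 240 minutes
Ratio = 435:240
GCD = 15
Simplified = 29:16
As a decimal: 29/16 ≈ 1.81


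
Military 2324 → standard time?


Hour: 23
23 - 12 = 11 → PM

11:24 PM


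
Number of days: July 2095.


Month: July (month 7)
July has 31 days

31 days


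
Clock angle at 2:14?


Hour hand = 2×30 + 14×0.5 = 67.0°
Minute hand = 14×6 = 84°
Difference = |67.0 - 84| = 17.0°

17.0°


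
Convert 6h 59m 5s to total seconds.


25145 seconds

Hours: 6 × 3600 = 21600
Minutes: 59 × 60 = 3540
Seconds: 5
Total = 21600 + 3540 + 5 = 25145


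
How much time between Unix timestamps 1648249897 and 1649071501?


821604 seconds (228.2 hours / 9.51 days)

Difference = 1649071501 - 1648249897 = 821604 seconds
In hours: 821604 / 3600 ≈ 228.2
In days: 821604 / 86400 ≈ 9.51


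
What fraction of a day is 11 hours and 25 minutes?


Total minutes: 11×60 + 25 = 685
Day = 24×60 = 1440 minutes
Fraction = 685/1440 ≈ 0.4757
As a percentage: 685/1440 × 100 ≈ 47.57%

0.4757 (47.57%)


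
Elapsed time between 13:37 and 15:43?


End time in minutes: 15×60 + 43 = 943
Start time in minutes: 13×60 + 37 = 817
Difference = 943 - 817 = 126 minutes
= 2 hours 6 minutes

2h 6m


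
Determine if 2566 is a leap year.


No

Rules: divisible by 4 AND (not by 100 OR by 400)
2566 ÷ 4 = 641 remainder 2 → not divisible by 4
Not divisible by 4 → not a leap year


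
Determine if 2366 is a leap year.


No

Rules: divisible by 4 AND (not by 100 OR by 400)
2366 ÷ 4 = 591 remainder 2 → not divisible by 4
Not divisible by 4 → not a leap year
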